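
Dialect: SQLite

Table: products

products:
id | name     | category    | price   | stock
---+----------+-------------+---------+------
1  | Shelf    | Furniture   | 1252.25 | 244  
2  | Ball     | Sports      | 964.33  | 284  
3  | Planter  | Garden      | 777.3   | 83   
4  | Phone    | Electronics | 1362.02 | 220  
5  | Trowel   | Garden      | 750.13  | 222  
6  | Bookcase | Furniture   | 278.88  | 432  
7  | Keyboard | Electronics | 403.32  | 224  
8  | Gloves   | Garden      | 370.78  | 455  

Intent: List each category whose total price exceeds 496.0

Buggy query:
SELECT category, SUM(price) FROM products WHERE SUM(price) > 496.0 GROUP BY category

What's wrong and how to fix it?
Bug: Aggregate functions cannot appear in a WHERE clause

Fix: Use HAVING (which filters groups after aggregation) instead of WHERE

Corrected query:
SELECT category, SUM(price) FROM products GROUP BY category HAVING SUM(price) > 496.0

Result:
category    | SUM(price)
------------+-----------
Electronics | 1765.34   
Furniture   | 1531.13   
Garden      | 1898.21   
Sports      | 964.33    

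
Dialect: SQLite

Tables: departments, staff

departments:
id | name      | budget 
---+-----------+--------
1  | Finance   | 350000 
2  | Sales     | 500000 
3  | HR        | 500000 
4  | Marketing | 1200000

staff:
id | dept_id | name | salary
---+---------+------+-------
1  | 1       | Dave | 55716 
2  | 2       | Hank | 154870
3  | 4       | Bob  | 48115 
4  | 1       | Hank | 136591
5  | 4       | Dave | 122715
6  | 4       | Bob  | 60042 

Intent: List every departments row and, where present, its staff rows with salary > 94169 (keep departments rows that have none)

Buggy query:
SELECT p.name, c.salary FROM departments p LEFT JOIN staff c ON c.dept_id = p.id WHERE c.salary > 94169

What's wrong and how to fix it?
Bug: A WHERE condition on the right-hand table after LEFT JOIN drops unmatched parents

Fix: Put 'c.salary > 94169' in the JOIN's ON clause instead of WHERE

Corrected query:
SELECT p.name, c.salary FROM departments p LEFT JOIN staff c ON c.dept_id = p.id AND c.salary > 94169

Result:
name      | salary
----------+-------
Finance   | 136591
Sales     | 154870
HR        | NULL  
Marketing | 122715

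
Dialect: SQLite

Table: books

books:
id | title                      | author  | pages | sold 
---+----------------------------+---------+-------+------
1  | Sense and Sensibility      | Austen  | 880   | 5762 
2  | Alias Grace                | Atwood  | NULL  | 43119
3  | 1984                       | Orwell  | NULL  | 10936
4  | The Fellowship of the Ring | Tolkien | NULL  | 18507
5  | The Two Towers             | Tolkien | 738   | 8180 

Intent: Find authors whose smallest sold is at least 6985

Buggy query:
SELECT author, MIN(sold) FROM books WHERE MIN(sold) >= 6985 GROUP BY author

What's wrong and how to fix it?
Bug: Aggregates like MIN are computed per group after WHERE runs

Fix: Replace WHERE with HAVING after the GROUP BY

Corrected query:
SELECT author, MIN(sold) FROM books GROUP BY author HAVING MIN(sold) >= 6985

Result:
author  | MIN(sold)
--------+----------
Atwood  | 43119    
Orwell  | 10936    
Tolkien | 8180     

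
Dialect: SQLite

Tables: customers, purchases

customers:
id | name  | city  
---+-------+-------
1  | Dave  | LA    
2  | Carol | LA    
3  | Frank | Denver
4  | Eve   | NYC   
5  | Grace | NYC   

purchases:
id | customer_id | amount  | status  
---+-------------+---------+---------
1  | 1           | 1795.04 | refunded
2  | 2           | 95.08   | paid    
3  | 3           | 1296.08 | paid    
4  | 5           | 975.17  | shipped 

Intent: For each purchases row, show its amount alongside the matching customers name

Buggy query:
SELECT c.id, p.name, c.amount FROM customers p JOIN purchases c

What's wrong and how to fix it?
Bug: Missing join condition: each purchases row is matched to all customers rows instead of just its own

Fix: Specify the join condition linking the foreign key to the parent id

Corrected query:
SELECT c.id, p.name, c.amount FROM customers p JOIN purchases c ON c.customer_id = p.id

Result:
id | name  | amount 
---+-------+--------
1  | Dave  | 1795.04
2  | Carol | 95.08  
3  | Frank | 1296.08
4  | Grace | 975.17 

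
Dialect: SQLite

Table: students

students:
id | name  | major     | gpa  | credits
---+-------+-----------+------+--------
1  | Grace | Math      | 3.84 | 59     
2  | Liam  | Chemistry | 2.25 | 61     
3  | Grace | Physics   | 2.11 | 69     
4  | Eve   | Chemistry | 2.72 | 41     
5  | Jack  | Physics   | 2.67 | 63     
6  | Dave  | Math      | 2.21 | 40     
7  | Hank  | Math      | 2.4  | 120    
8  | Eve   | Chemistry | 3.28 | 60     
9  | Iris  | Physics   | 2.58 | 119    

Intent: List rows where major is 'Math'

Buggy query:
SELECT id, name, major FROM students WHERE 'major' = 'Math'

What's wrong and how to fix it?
Bug: 'major' in single quotes is a string literal, not the column; the comparison is literal-vs-literal and never true

Fix: Reference the column as major without single quotes

Corrected query:
SELECT id, name, major FROM students WHERE major = 'Math'

Result:
id | name  | major
---+-------+------
1  | Grace | Math 
6  | Dave  | Math 
7  | Hank  | Math 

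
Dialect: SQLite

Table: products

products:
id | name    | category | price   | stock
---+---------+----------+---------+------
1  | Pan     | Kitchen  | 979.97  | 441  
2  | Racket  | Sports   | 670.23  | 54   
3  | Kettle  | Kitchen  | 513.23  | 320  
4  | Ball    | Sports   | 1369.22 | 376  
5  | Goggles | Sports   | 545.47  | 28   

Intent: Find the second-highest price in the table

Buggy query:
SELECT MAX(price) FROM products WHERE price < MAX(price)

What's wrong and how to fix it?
Bug: MAX(price) on the right of the comparison is an aggregate-in-WHERE error

Fix: Put the inner MAX in a scalar subquery

Corrected query:
SELECT MAX(price) FROM products WHERE price < (SELECT MAX(price) FROM products)

Result:
MAX(price)
----------
979.97    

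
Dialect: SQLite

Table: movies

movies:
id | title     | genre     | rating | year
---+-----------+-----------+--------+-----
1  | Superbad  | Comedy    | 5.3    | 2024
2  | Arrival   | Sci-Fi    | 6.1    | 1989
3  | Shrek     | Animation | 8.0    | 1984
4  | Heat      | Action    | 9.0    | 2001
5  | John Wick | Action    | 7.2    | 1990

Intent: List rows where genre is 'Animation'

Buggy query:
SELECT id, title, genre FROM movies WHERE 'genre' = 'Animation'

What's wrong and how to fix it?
Bug: Single quotes denote string literals in SQL; the column name is being compared as a constant string

Fix: Reference the column as genre without single quotes

Corrected query:
SELECT id, title, genre FROM movies WHERE genre = 'Animation'

Result:
id | title | genre    
---+-------+----------
3  | Shrek | Animation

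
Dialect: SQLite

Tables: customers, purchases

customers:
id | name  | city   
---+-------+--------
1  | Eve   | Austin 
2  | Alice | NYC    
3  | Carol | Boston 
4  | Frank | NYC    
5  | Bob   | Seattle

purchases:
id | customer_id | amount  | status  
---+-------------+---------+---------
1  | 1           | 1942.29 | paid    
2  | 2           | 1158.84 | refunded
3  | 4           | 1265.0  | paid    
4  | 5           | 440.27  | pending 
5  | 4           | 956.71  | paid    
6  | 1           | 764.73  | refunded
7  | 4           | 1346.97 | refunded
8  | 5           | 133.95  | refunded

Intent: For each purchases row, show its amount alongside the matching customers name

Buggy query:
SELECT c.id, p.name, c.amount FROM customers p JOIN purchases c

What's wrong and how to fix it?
Bug: Missing join condition: each purchases row is matched to all customers rows instead of just its own

Fix: Add ON c.customer_id = p.id to the JOIN

Corrected query:
SELECT c.id, p.name, c.amount FROM customers p JOIN purchases c ON c.customer_id = p.id

Result:
id | name  | amount 
---+-------+--------
1  | Eve   | 1942.29
2  | Alice | 1158.84
3  | Frank | 1265   
4  | Bob   | 440.27 
5  | Frank | 956.71 
6  | Eve   | 764.73 
7  | Frank | 1346.97
8  | Bob   | 133.95 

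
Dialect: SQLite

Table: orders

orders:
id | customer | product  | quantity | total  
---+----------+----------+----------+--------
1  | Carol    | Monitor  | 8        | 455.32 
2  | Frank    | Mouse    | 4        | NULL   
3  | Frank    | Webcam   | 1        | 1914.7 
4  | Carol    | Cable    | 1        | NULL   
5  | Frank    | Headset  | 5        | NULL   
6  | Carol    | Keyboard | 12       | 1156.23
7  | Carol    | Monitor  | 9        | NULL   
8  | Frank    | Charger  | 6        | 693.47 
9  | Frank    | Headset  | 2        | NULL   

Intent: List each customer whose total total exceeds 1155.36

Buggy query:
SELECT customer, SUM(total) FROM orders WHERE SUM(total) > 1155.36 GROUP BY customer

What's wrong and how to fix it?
Bug: WHERE runs before GROUP BY, so aggregates aren't available there

Fix: Use HAVING (which filters groups after aggregation) instead of WHERE

Corrected query:
SELECT customer, SUM(total) FROM orders GROUP BY customer HAVING SUM(total) > 1155.36

Result:
customer | SUM(total)
---------+-----------
Carol    | 1611.55   
Frank    | 2608.17   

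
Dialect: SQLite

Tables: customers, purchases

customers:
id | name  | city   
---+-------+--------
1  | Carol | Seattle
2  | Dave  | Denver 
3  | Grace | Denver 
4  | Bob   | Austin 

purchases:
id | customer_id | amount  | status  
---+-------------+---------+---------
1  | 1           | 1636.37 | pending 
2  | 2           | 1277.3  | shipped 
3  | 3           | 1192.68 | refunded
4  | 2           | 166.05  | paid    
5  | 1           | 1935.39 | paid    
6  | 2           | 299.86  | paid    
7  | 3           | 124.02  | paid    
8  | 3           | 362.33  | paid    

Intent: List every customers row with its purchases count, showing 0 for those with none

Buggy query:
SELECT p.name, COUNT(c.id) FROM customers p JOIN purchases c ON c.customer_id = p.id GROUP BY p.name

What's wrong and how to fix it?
Bug: INNER JOIN drops customers rows that have no matching purchases rows

Fix: Use LEFT JOIN so parents without children still appear (COUNT(c.id) gives 0)

Corrected query:
SELECT p.name, COUNT(c.id) FROM customers p LEFT JOIN purchases c ON c.customer_id = p.id GROUP BY p.name

Result:
name  | COUNT(c.id)
------+------------
Bob   | 0          
Carol | 2          
Dave  | 3          
Grace | 3          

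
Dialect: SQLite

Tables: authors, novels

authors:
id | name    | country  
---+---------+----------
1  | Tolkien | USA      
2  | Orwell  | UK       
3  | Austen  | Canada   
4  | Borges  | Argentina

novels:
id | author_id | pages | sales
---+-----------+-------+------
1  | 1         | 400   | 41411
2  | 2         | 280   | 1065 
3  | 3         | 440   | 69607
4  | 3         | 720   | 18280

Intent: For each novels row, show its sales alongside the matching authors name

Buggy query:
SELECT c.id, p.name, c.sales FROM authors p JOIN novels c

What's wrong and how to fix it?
Bug: JOIN with no ON clause produces a cartesian product; every novels row pairs with every authors row

Fix: Add ON c.author_id = p.id to the JOIN

Corrected query:
SELECT c.id, p.name, c.sales FROM authors p JOIN novels c ON c.author_id = p.id

Result:
id | name    | sales
---+---------+------
1  | Tolkien | 41411
2  | Orwell  | 1065 
3  | Austen  | 69607
4  | Austen  | 18280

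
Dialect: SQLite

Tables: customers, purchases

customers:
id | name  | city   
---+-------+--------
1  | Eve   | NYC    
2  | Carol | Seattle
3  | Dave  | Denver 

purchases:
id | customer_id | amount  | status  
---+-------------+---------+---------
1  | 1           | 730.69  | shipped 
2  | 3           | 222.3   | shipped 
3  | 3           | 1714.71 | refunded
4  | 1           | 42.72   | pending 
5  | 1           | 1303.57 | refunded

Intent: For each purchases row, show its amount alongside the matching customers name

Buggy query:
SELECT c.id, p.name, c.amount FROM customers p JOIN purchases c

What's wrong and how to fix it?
Bug: JOIN with no ON clause produces a cartesian product; every purchases row pairs with every customers row

Fix: Specify the join condition linking the foreign key to the parent id

Corrected query:
SELECT c.id, p.name, c.amount FROM customers p JOIN purchases c ON c.customer_id = p.id

Result:
id | name | amount 
---+------+--------
1  | Eve  | 730.69 
2  | Dave | 222.3  
3  | Dave | 1714.71
4  | Eve  | 42.72  
5  | Eve  | 1303.57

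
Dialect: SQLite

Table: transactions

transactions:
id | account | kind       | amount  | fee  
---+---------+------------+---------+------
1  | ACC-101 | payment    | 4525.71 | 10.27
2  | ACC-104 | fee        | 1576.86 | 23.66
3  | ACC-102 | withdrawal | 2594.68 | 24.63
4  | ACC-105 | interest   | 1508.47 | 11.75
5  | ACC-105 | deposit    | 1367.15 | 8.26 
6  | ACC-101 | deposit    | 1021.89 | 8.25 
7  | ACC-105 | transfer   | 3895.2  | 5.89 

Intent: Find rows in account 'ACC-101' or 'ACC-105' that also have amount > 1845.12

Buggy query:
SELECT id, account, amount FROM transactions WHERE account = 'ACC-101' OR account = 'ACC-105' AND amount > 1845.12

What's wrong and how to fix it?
Bug: Without parentheses, AND is evaluated before OR, so the amount filter only applies to the 'ACC-105' branch

Fix: Add parentheses around the OR so the AND applies to both alternatives

Corrected query:
SELECT id, account, amount FROM transactions WHERE (account = 'ACC-101' OR account = 'ACC-105') AND amount > 1845.12

Result:
id | account | amount 
---+---------+--------
1  | ACC-101 | 4525.71
7  | ACC-105 | 3895.2 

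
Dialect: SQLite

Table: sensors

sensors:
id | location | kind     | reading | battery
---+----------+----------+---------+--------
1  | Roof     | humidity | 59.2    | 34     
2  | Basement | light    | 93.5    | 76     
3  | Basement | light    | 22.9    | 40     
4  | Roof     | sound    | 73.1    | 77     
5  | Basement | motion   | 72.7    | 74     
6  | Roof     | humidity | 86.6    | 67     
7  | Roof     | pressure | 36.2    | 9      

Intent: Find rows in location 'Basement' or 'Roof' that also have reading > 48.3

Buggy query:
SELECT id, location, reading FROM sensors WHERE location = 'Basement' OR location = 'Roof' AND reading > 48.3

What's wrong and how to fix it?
Bug: Without parentheses, AND is evaluated before OR, so the reading filter only applies to the 'Roof' branch

Fix: Add parentheses around the OR so the AND applies to both alternatives

Corrected query:
SELECT id, location, reading FROM sensors WHERE (location = 'Basement' OR location = 'Roof') AND reading > 48.3

Result:
id | location | reading
---+----------+--------
1  | Roof     | 59.2   
2  | Basement | 93.5   
4  | Roof     | 73.1   
5  | Basement | 72.7   
6  | Roof     | 86.6   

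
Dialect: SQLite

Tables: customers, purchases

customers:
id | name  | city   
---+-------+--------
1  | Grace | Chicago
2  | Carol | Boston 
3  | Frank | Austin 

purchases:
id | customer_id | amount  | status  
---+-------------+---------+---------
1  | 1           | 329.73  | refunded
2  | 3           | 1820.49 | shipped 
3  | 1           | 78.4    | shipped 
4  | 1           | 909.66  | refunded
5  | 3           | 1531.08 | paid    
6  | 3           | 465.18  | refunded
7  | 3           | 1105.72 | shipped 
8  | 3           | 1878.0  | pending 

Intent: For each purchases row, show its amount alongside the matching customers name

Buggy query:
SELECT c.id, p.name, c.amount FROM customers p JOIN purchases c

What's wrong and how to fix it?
Bug: JOIN with no ON clause produces a cartesian product; every purchases row pairs with every customers row

Fix: Specify the join condition linking the foreign key to the parent id

Corrected query:
SELECT c.id, p.name, c.amount FROM customers p JOIN purchases c ON c.customer_id = p.id

Result:
id | name  | amount 
---+-------+--------
1  | Grace | 329.73 
2  | Frank | 1820.49
3  | Grace | 78.4   
4  | Grace | 909.66 
5  | Frank | 1531.08
6  | Frank | 465.18 
7  | Frank | 1105.72
8  | Frank | 1878   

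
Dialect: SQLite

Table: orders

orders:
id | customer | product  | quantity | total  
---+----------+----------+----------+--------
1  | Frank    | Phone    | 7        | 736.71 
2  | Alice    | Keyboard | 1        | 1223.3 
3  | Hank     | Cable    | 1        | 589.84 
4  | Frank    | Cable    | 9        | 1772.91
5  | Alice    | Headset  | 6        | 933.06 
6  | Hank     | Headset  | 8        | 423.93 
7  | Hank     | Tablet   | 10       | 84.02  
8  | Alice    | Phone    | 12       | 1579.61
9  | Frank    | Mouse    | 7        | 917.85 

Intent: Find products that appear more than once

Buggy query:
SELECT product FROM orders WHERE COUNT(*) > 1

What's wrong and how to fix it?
Bug: WHERE can't reference COUNT(*); aggregates are computed after WHERE

Fix: GROUP BY product, then filter groups with HAVING COUNT(*) > 1

Corrected query:
SELECT product FROM orders GROUP BY product HAVING COUNT(*) > 1

Result:
product
-------
Cable  
Headset
Phone  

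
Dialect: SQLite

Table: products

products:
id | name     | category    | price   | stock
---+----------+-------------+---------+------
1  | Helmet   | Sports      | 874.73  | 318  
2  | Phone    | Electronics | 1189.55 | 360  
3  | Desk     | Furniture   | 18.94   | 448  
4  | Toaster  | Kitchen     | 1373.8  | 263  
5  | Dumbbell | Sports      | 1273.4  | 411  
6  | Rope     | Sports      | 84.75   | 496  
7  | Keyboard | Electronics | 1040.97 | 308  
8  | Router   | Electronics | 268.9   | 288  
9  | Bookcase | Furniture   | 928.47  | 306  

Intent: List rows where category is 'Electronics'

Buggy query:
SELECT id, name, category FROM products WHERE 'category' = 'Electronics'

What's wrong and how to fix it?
Bug: 'category' in single quotes is a string literal, not the column; the comparison is literal-vs-literal and never true

Fix: Reference the column as category without single quotes

Corrected query:
SELECT id, name, category FROM products WHERE category = 'Electronics'

Result:
id | name     | category   
---+----------+------------
2  | Phone    | Electronics
7  | Keyboard | Electronics
8  | Router   | Electronics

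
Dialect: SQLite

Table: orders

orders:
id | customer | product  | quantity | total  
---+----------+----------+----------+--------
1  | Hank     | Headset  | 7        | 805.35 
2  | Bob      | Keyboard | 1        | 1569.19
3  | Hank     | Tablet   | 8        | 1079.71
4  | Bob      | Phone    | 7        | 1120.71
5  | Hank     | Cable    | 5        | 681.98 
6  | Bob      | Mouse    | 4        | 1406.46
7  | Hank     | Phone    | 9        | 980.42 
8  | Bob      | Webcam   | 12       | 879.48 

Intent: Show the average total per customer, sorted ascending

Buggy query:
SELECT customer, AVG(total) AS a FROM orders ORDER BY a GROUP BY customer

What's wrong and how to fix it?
Bug: ORDER BY appears before GROUP BY; SQL clause order requires GROUP BY first

Fix: Reorder: SELECT … FROM … GROUP BY … ORDER BY …

Corrected query:
SELECT customer, AVG(total) AS a FROM orders GROUP BY customer ORDER BY a

Result:
customer | a      
---------+--------
Hank     | 886.865
Bob      | 1243.96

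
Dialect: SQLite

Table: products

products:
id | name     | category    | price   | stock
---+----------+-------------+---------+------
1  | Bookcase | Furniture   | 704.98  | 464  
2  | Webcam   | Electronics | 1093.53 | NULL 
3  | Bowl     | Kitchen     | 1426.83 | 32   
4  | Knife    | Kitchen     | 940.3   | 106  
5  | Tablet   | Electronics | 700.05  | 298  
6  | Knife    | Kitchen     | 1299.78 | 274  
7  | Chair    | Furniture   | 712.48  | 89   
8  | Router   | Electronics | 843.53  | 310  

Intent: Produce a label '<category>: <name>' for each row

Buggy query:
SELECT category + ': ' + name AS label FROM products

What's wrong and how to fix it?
Bug: SQLite uses || for string concatenation; + coerces text to numbers (yielding 0)

Fix: Use the || operator for string concatenation

Corrected query:
SELECT category || ': ' || name AS label FROM products

Result:
label              
-------------------
Furniture: Bookcase
Electronics: Webcam
Kitchen: Bowl      
Kitchen: Knife     
Electronics: Tablet
Kitchen: Knife     
Furniture: Chair   
Electronics: Router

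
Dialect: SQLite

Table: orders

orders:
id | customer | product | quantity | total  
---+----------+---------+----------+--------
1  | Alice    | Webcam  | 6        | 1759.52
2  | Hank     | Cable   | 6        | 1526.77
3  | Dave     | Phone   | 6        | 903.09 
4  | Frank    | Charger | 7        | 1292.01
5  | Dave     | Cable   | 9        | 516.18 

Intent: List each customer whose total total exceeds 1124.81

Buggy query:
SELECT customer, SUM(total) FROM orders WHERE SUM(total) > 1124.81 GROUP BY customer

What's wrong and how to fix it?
Bug: Aggregate functions cannot appear in a WHERE clause

Fix: Use HAVING (which filters groups after aggregation) instead of WHERE

Corrected query:
SELECT customer, SUM(total) FROM orders GROUP BY customer HAVING SUM(total) > 1124.81

Result:
customer | SUM(total)
---------+-----------
Alice    | 1759.52   
Dave     | 1419.27   
Frank    | 1292.01   
Hank     | 1526.77   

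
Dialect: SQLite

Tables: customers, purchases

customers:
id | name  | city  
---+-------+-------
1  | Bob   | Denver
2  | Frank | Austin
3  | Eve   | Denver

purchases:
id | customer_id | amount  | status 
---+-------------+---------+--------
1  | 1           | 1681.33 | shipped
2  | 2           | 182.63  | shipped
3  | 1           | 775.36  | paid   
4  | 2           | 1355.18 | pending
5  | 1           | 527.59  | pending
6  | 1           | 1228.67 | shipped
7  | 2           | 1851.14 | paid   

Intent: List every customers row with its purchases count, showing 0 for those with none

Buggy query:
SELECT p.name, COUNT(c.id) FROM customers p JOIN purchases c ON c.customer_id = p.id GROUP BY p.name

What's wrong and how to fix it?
Bug: INNER JOIN drops customers rows that have no matching purchases rows

Fix: Use LEFT JOIN so parents without children still appear (COUNT(c.id) gives 0)

Corrected query:
SELECT p.name, COUNT(c.id) FROM customers p LEFT JOIN purchases c ON c.customer_id = p.id GROUP BY p.name

Result:
name  | COUNT(c.id)
------+------------
Bob   | 4          
Eve   | 0          
Frank | 3          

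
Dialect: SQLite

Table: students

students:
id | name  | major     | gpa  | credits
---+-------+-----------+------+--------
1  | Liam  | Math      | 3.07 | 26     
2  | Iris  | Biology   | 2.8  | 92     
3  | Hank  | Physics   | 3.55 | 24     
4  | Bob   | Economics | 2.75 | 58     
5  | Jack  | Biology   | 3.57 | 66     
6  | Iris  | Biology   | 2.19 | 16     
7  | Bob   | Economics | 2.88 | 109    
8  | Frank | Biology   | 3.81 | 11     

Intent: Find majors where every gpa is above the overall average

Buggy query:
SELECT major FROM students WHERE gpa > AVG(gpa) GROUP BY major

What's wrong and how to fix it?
Bug: AVG() is an aggregate; it can't sit directly in WHERE

Fix: Compute the overall average in a scalar subquery and compare each group's MIN against it in HAVING

Corrected query:
SELECT major FROM students GROUP BY major HAVING MIN(gpa) > (SELECT AVG(gpa) FROM students)

Result:
major  
-------
Physics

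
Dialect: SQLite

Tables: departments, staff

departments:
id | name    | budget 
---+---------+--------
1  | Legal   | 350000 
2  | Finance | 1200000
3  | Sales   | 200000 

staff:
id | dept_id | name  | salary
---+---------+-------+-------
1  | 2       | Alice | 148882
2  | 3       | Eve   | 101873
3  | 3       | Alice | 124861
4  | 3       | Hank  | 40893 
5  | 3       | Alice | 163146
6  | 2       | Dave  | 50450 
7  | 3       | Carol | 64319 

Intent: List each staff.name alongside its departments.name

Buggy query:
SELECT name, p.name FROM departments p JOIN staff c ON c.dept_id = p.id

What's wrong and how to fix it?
Bug: 'name' exists in both joined tables, so the database can't tell which one is meant

Fix: Qualify the column with its table alias (c.name)

Corrected query:
SELECT c.name, p.name FROM departments p JOIN staff c ON c.dept_id = p.id

Result:
name  | name   
------+--------
Alice | Finance
Eve   | Sales  
Alice | Sales  
Hank  | Sales  
Alice | Sales  
Dave  | Finance
Carol | Sales  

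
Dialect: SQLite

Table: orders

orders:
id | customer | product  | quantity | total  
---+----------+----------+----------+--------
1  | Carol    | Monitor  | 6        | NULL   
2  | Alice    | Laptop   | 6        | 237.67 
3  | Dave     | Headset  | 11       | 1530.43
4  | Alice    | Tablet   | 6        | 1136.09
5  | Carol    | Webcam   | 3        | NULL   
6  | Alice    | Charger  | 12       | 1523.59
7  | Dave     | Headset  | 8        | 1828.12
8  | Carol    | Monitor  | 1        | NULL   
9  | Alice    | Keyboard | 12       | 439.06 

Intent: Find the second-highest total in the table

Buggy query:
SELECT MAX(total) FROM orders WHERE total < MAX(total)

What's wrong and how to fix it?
Bug: MAX(total) on the right of the comparison is an aggregate-in-WHERE error

Fix: Compute the overall MAX in a subquery, then take MAX of rows below it

Corrected query:
SELECT MAX(total) FROM orders WHERE total < (SELECT MAX(total) FROM orders)

Result:
MAX(total)
----------
1530.43   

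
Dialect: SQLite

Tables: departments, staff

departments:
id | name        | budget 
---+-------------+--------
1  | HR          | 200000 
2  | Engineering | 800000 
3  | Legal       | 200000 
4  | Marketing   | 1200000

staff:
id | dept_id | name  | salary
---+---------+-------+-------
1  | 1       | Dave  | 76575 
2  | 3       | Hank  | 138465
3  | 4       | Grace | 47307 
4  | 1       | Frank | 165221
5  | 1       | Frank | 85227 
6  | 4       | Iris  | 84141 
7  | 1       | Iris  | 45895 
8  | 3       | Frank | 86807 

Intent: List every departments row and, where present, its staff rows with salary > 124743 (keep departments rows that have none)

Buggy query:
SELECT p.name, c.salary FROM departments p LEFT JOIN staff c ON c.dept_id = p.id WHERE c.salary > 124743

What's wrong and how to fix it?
Bug: A WHERE condition on the right-hand table after LEFT JOIN drops unmatched parents

Fix: Move the right-table condition into the ON clause so unmatched parents are kept

Corrected query:
SELECT p.name, c.salary FROM departments p LEFT JOIN staff c ON c.dept_id = p.id AND c.salary > 124743

Result:
name        | salary
------------+-------
HR          | 165221
Engineering | NULL  
Legal       | 138465
Marketing   | NULL  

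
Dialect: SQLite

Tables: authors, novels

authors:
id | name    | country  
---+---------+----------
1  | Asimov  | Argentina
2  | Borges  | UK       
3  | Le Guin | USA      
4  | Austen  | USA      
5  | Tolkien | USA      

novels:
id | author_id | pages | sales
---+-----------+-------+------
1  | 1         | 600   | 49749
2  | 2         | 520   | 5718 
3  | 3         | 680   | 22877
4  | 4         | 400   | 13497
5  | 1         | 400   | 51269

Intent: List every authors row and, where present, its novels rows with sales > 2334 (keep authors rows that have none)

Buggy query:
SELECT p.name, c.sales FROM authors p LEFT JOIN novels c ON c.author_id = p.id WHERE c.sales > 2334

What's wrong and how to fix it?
Bug: Filtering c.sales in WHERE discards the NULL rows produced by LEFT JOIN, turning it into an inner join

Fix: Move the right-table condition into the ON clause so unmatched parents are kept

Corrected query:
SELECT p.name, c.sales FROM authors p LEFT JOIN novels c ON c.author_id = p.id AND c.sales > 2334

Result:
name    | sales
--------+------
Asimov  | 49749
Asimov  | 51269
Borges  | 5718 
Le Guin | 22877
Austen  | 13497
Tolkien | NULL 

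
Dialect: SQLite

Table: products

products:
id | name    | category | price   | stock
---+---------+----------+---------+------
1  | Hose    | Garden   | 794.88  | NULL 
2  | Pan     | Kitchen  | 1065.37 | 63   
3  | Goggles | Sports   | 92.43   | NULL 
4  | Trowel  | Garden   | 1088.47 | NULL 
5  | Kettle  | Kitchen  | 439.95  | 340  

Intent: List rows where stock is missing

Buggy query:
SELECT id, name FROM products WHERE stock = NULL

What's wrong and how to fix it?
Bug: Comparing to NULL with '=' never matches; NULL = NULL is unknown, not true

Fix: Replace '= NULL' with 'IS NULL'

Corrected query:
SELECT id, name FROM products WHERE stock IS NULL

Result:
id | name   
---+--------
1  | Hose   
3  | Goggles
4  | Trowel 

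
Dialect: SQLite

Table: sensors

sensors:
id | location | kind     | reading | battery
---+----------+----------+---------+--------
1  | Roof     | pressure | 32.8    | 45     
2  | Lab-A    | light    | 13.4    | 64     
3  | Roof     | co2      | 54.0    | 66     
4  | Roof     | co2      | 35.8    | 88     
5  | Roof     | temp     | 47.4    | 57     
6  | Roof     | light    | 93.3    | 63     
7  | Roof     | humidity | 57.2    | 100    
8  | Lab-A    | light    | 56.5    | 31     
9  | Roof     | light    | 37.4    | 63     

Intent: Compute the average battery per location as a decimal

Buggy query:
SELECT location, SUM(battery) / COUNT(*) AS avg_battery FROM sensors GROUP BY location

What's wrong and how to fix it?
Bug: Both operands are integers, so '/' performs integer division and truncates

Fix: Multiply by 1.0 (or CAST to REAL) to force floating-point division

Corrected query:
SELECT location, SUM(battery) * 1.0 / COUNT(*) AS avg_battery FROM sensors GROUP BY location

Result:
location | avg_battery
---------+------------
Lab-A    | 47.5       
Roof     | 68.857143  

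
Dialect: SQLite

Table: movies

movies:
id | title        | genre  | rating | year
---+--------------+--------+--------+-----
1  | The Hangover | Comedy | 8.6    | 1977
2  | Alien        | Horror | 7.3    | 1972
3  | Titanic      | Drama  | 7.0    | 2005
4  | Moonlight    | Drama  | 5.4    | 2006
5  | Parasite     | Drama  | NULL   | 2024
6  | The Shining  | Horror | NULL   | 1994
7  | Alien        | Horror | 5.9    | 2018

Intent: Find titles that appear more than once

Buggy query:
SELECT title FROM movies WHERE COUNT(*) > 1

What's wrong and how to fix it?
Bug: WHERE can't reference COUNT(*); aggregates are computed after WHERE

Fix: Group first, then use HAVING for the count condition

Corrected query:
SELECT title FROM movies GROUP BY title HAVING COUNT(*) > 1

Result:
title
-----
Alien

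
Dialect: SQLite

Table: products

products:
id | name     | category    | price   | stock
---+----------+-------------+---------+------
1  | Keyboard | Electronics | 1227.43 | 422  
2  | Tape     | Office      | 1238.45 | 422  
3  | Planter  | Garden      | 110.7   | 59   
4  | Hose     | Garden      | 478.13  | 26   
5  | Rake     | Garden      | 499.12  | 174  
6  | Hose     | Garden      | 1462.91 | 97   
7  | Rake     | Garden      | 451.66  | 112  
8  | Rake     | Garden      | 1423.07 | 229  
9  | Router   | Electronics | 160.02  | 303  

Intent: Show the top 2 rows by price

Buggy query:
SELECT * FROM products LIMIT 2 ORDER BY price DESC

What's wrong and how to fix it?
Bug: ORDER BY cannot follow LIMIT; LIMIT is the final clause

Fix: Swap the clauses: ORDER BY first, then LIMIT

Corrected query:
SELECT * FROM products ORDER BY price DESC LIMIT 2

Result:
id | name | category | price   | stock
---+------+----------+---------+------
6  | Hose | Garden   | 1462.91 | 97   
8  | Rake | Garden   | 1423.07 | 229  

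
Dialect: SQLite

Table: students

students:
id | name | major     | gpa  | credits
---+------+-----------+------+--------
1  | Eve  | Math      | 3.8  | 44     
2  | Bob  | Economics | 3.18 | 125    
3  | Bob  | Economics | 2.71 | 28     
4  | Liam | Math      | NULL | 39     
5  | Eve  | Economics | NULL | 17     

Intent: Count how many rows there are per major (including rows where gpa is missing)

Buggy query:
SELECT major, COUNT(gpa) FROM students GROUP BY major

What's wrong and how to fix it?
Bug: COUNT(column) counts non-NULL values only; rows with NULL gpa aren't counted

Fix: Replace COUNT(gpa) with COUNT(*)

Corrected query:
SELECT major, COUNT(*) FROM students GROUP BY major

Result:
major     | COUNT(*)
----------+---------
Economics | 3       
Math      | 2       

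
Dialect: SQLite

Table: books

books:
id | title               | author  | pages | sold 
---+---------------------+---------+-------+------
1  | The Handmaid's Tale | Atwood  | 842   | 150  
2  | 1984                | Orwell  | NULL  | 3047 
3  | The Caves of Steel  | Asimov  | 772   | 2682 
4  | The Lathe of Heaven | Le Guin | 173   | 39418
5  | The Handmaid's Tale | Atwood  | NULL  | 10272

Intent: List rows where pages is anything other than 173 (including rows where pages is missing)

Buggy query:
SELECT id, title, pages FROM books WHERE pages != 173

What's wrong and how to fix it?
Bug: Inequality against NULL is unknown, not true; rows with NULL are dropped

Fix: Add an explicit OR pages IS NULL to include the missing-value rows

Corrected query:
SELECT id, title, pages FROM books WHERE pages != 173 OR pages IS NULL

Result:
id | title               | pages
---+---------------------+------
1  | The Handmaid's Tale | 842  
2  | 1984                | NULL 
3  | The Caves of Steel  | 772  
5  | The Handmaid's Tale | NULL 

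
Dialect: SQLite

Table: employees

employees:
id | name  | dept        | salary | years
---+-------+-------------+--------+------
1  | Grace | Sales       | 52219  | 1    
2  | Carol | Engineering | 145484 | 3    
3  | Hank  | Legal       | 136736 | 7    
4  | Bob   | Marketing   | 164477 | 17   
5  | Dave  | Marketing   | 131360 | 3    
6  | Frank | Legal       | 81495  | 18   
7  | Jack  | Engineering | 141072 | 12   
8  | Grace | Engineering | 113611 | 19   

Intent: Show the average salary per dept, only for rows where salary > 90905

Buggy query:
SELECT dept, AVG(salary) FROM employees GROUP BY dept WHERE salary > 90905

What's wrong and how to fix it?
Bug: WHERE cannot follow GROUP BY

Fix: Place WHERE between FROM and GROUP BY

Corrected query:
SELECT dept, AVG(salary) FROM employees WHERE salary > 90905 GROUP BY dept

Result:
dept        | AVG(salary)
------------+------------
Engineering | 133389     
Legal       | 136736     
Marketing   | 147918.5   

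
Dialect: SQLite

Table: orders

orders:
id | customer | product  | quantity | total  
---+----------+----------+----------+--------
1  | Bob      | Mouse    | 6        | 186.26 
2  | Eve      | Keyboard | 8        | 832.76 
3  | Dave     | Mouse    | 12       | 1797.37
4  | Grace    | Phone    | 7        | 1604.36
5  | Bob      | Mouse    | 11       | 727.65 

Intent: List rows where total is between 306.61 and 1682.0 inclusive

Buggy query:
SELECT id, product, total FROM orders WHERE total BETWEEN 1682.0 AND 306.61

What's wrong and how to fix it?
Bug: The bounds are reversed; BETWEEN a AND b requires a <= b to match anything

Fix: Write BETWEEN 306.61 AND 1682.0

Corrected query:
SELECT id, product, total FROM orders WHERE total BETWEEN 306.61 AND 1682.0

Result:
id | product  | total  
---+----------+--------
2  | Keyboard | 832.76 
4  | Phone    | 1604.36
5  | Mouse    | 727.65 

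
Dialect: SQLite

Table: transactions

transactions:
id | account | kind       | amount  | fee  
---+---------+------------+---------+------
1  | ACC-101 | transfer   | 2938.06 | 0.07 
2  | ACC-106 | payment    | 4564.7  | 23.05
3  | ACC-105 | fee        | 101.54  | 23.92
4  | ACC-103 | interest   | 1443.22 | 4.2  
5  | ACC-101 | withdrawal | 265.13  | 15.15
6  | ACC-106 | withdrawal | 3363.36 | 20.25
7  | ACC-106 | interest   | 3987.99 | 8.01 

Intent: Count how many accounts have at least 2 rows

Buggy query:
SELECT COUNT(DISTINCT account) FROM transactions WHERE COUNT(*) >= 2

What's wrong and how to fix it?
Bug: COUNT(*) cannot appear in WHERE; the per-group count doesn't exist yet

Fix: Group first with HAVING COUNT(*) >= 2, then COUNT the resulting groups

Corrected query:
SELECT COUNT(*) FROM (SELECT account FROM transactions GROUP BY account HAVING COUNT(*) >= 2)

Result:
COUNT(*)
--------
2       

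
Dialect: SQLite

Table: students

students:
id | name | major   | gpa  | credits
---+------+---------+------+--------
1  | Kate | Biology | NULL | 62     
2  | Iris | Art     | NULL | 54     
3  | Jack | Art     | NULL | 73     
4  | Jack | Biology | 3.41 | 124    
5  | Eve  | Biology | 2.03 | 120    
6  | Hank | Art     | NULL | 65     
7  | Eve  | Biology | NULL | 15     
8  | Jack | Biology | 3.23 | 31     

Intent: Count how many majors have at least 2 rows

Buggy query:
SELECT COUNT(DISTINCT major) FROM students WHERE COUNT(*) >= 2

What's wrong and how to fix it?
Bug: WHERE filters individual rows, not groups, so a group-level COUNT is invalid there

Fix: Use a subquery that GROUPs and filters with HAVING, then count its rows

Corrected query:
SELECT COUNT(*) FROM (SELECT major FROM students GROUP BY major HAVING COUNT(*) >= 2)

Result:
COUNT(*)
--------
2       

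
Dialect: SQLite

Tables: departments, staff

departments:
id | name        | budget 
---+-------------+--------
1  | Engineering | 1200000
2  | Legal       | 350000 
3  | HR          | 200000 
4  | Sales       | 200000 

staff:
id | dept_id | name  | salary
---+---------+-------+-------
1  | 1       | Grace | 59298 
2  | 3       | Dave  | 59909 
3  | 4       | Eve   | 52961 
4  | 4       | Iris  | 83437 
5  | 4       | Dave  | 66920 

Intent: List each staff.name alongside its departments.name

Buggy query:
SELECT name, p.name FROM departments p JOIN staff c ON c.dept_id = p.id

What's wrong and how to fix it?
Bug: 'name' exists in both joined tables, so the database can't tell which one is meant

Fix: Qualify the column with its table alias (c.name)

Corrected query:
SELECT c.name, p.name FROM departments p JOIN staff c ON c.dept_id = p.id

Result:
name  | name       
------+------------
Grace | Engineering
Dave  | HR         
Eve   | Sales      
Iris  | Sales      
Dave  | Sales      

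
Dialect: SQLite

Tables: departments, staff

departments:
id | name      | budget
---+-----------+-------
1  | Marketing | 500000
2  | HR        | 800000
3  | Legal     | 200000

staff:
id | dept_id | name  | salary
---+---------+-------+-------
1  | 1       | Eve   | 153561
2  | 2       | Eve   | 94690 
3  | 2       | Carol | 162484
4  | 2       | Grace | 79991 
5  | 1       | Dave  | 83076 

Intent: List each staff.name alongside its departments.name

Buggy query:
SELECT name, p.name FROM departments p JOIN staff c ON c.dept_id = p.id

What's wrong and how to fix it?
Bug: 'name' exists in both joined tables, so the database can't tell which one is meant

Fix: Prefix ambiguous columns with the table alias

Corrected query:
SELECT c.name, p.name FROM departments p JOIN staff c ON c.dept_id = p.id

Result:
name  | name     
------+----------
Eve   | Marketing
Eve   | HR       
Carol | HR       
Grace | HR       
Dave  | Marketing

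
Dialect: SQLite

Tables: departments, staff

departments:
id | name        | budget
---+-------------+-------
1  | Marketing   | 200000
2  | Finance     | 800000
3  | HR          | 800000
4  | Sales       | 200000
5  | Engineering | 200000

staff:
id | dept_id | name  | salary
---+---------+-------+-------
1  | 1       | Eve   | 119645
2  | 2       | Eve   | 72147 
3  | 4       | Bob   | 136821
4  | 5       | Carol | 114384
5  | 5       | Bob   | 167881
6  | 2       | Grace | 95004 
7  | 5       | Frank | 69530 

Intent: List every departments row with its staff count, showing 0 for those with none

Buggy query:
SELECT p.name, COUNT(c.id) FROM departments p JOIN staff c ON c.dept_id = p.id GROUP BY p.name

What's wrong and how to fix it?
Bug: An inner join excludes parents with zero children

Fix: Use LEFT JOIN so parents without children still appear (COUNT(c.id) gives 0)

Corrected query:
SELECT p.name, COUNT(c.id) FROM departments p LEFT JOIN staff c ON c.dept_id = p.id GROUP BY p.name

Result:
name        | COUNT(c.id)
------------+------------
Engineering | 3          
Finance     | 2          
HR          | 0          
Marketing   | 1          
Sales       | 1          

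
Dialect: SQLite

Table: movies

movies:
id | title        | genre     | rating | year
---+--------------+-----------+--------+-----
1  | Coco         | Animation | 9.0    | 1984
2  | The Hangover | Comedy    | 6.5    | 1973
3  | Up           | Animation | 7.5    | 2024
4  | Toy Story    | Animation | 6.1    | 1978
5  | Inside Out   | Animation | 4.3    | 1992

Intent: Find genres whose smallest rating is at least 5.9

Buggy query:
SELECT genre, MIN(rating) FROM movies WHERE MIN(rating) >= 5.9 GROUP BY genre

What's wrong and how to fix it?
Bug: MIN() in WHERE is a misuse of aggregate

Fix: Use HAVING for the per-group MIN condition

Corrected query:
SELECT genre, MIN(rating) FROM movies GROUP BY genre HAVING MIN(rating) >= 5.9

Result:
genre  | MIN(rating)
-------+------------
Comedy | 6.5        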